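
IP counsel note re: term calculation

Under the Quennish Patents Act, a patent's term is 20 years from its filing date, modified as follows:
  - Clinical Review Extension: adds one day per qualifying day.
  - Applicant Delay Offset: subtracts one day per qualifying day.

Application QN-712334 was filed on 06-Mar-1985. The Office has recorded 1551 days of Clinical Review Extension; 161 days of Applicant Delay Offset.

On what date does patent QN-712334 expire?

2008-12-25

Base term: filing date + 20 years → 6 March 2005.
Clinical Review Extension: +1551 days → 4 June 2009.
Applicant Delay Offset: −161 days → 25 December 2008.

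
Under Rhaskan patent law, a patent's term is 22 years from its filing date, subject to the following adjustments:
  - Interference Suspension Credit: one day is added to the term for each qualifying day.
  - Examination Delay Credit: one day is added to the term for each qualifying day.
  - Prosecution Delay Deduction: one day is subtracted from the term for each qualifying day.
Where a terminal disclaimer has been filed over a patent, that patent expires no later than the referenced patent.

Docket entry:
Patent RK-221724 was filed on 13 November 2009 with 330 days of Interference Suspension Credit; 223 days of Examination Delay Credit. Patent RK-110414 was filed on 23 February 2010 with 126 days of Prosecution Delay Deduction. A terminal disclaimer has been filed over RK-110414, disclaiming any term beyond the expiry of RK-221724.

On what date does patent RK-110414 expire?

Natural term of RK-110414:
  Base: filing + 22 years → 23 February 2032.
  Prosecution Delay Deduction: −126 days → 20 October 2031.
Expiry of referenced patent RK-221724:
  Base: filing + 22 years → 13 November 2031.
  Interference Suspension Credit: +330 days → 8 October 2032.
  Examination Delay Credit: +223 days → 19 May 2033.
Terminal disclaimer: RK-110414 expires on the earlier of 20 October 2031 and 19 May 2033.

October 20, 2031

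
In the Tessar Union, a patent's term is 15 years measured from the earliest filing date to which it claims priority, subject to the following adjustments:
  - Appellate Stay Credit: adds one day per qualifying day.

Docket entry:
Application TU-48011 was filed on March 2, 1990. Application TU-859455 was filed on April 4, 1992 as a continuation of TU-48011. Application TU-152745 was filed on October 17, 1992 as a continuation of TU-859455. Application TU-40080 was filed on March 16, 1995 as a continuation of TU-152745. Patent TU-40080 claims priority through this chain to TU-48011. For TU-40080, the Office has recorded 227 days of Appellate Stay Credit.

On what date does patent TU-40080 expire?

Earliest priority filing: 2 March 1990.
Base term: 2 March 1990 + 15 years → 2 March 2005.
Appellate Stay Credit: +227 days → 15 October 2005.

2005-10-15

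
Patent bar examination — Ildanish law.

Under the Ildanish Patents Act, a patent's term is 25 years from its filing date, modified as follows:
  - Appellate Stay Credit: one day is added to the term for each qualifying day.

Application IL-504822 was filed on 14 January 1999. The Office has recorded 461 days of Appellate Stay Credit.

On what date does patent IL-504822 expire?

April 19, 2025

Base term: filing date + 25 years → 14 January 2024.
Appellate Stay Credit: +461 days → 19 April 2025.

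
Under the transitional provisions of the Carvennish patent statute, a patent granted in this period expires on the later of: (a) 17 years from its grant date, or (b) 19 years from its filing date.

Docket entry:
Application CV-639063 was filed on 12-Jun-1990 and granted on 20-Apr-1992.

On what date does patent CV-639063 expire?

(a) grant + 17 years → 20 April 2009.
(b) filing + 19 years → 12 June 2009.
Later of the two: 12 June 2009.

2009-06-12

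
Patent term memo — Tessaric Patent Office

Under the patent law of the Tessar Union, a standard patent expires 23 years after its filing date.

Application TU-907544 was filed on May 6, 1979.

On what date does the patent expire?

2002-05-06

Filing date + 23 years → 6 May 2002.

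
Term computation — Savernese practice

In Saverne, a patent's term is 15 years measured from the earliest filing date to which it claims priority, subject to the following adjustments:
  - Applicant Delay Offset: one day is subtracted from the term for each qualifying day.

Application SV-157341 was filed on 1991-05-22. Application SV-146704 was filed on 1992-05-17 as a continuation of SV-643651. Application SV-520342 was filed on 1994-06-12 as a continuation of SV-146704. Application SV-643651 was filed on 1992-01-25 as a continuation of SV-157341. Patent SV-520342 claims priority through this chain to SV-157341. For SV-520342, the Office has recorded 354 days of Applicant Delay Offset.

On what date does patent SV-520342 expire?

Earliest priority filing: 22 May 1991.
Base term: 22 May 1991 + 15 years → 22 May 2006.
Applicant Delay Offset: −354 days → 2 June 2005.

2005-06-02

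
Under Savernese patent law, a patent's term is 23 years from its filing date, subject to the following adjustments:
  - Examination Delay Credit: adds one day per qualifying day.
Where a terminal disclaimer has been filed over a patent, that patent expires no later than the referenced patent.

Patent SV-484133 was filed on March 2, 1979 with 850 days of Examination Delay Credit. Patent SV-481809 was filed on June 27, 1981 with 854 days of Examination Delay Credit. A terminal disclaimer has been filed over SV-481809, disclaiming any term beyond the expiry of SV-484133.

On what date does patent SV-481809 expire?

Natural term of SV-481809:
  Base: filing + 23 years → 27 June 2004.
  Examination Delay Credit: +854 days → 29 October 2006.
Expiry of referenced patent SV-484133:
  Base: filing + 23 years → 2 March 2002.
  Examination Delay Credit: +850 days → 29 June 2004.
Terminal disclaimer: SV-481809 expires on the earlier of 29 October 2006 and 29 June 2004.

2004-06-29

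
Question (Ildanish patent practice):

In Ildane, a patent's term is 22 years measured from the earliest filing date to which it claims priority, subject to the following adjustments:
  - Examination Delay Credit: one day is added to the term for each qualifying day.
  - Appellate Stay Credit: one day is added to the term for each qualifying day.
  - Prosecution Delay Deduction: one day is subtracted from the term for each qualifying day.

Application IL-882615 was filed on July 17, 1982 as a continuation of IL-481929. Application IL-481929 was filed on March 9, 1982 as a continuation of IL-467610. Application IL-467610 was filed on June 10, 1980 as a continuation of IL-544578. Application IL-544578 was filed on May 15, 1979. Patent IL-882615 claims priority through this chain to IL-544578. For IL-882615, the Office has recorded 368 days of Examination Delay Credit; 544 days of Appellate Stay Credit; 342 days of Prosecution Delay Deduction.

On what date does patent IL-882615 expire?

Earliest priority filing: 15 May 1979.
Base term: 15 May 1979 + 22 years → 15 May 2001.
Examination Delay Credit: +368 days → 18 May 2002.
Appellate Stay Credit: +544 days → 13 November 2003.
Prosecution Delay Deduction: −342 days → 6 December 2002.

December 6, 2002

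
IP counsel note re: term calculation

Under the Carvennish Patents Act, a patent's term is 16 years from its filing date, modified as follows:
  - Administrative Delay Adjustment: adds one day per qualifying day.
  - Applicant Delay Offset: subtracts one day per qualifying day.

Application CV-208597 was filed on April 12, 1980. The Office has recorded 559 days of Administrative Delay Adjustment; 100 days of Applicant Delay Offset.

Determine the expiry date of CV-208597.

July 15, 1997

Base term: filing date + 16 years → 12 April 1996.
Administrative Delay Adjustment: +559 days → 23 October 1997.
Applicant Delay Offset: −100 days → 15 July 1997.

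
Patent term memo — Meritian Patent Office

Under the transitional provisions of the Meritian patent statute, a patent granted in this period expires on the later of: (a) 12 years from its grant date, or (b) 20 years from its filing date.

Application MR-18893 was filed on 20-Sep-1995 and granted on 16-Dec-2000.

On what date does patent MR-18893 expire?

September 20, 2015

(a) grant + 12 years → 16 December 2012.
(b) filing + 20 years → 20 September 2015.
Later of the two: 20 September 2015.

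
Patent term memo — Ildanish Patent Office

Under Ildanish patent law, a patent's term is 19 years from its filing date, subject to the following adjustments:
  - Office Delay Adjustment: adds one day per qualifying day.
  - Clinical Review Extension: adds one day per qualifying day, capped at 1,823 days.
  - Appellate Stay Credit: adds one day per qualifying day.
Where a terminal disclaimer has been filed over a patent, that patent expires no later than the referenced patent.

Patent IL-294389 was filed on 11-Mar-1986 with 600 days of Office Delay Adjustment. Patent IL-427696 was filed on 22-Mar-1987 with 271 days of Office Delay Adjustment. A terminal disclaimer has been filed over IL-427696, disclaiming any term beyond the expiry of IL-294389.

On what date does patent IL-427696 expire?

2006-11-01

Natural term of IL-427696:
  Base: filing + 19 years → 22 March 2006.
  Office Delay Adjustment: +271 days → 18 December 2006.
Expiry of referenced patent IL-294389:
  Base: filing + 19 years → 11 March 2005.
  Office Delay Adjustment: +600 days → 1 November 2006.
Terminal disclaimer: IL-427696 expires on the earlier of 18 December 2006 and 1 November 2006.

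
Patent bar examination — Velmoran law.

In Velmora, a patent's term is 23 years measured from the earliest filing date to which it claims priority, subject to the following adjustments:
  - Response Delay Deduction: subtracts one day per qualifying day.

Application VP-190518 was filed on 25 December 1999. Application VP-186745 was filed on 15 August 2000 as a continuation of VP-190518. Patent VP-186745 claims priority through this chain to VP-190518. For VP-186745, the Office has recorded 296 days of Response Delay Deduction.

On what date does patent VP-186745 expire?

2022-03-04

Earliest priority filing: 25 December 1999.
Base term: 25 December 1999 + 23 years → 25 December 2022.
Response Delay Deduction: −296 days → 4 March 2022.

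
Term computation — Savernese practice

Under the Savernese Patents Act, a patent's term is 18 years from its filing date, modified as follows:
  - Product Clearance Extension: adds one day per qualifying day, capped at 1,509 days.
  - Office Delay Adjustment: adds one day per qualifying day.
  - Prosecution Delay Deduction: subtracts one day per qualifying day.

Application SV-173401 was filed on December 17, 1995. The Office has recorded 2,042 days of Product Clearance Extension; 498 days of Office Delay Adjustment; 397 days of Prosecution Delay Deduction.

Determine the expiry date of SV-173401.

Base term: filing date + 18 years → 17 December 2013.
Product Clearance Extension: 2042 days claimed exceeds the 1509-day cap, so +1509 days → 3 February 2018.
Office Delay Adjustment: +498 days → 16 June 2019.
Prosecution Delay Deduction: −397 days → 15 May 2018.

May 15, 2018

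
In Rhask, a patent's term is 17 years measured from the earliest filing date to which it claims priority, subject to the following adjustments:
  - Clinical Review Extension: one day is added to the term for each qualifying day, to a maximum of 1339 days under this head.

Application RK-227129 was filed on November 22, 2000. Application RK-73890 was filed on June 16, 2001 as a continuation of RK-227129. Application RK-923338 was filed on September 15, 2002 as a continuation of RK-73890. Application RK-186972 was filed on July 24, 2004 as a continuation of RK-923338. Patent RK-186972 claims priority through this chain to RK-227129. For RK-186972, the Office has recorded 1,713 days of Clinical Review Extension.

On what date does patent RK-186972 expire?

Earliest priority filing: 22 November 2000.
Base term: 22 November 2000 + 17 years → 22 November 2017.
Clinical Review Extension: 1713 days claimed exceeds the 1339-day cap, so +1339 days → 23 July 2021.

2021-07-23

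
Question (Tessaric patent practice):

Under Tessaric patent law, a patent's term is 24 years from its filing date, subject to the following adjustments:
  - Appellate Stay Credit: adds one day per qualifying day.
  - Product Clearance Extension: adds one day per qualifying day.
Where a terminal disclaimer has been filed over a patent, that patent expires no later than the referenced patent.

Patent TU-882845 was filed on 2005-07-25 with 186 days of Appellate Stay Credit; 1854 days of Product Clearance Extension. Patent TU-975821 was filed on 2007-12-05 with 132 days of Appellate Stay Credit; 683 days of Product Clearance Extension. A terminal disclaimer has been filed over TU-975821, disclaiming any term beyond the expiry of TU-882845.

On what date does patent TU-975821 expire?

Natural term of TU-975821:
  Base: filing + 24 years → 5 December 2031.
  Appellate Stay Credit: +132 days → 15 April 2032.
  Product Clearance Extension: +683 days → 27 February 2034.
Expiry of referenced patent TU-882845:
  Base: filing + 24 years → 25 July 2029.
  Appellate Stay Credit: +186 days → 27 January 2030.
  Product Clearance Extension: +1854 days → 24 February 2035.
Terminal disclaimer: TU-975821 expires on the earlier of 27 February 2034 and 24 February 2035.

2034-02-27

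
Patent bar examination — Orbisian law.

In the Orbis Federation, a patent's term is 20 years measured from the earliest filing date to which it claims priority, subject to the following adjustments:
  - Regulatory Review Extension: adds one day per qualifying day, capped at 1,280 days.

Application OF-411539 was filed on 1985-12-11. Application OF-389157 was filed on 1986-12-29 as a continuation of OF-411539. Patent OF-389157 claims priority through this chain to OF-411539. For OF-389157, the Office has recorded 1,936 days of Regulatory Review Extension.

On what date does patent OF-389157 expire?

Earliest priority filing: 11 December 1985.
Base term: 11 December 1985 + 20 years → 11 December 2005.
Regulatory Review Extension: 1936 days claimed exceeds the 1280-day cap, so +1280 days → 13 June 2009.

2009-06-13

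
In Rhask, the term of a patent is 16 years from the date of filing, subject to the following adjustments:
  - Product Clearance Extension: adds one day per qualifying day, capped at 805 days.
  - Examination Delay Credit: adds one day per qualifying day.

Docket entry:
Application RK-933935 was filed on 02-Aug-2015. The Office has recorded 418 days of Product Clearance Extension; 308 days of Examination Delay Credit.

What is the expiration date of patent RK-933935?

Base term: filing date + 16 years → 2 August 2031.
Product Clearance Extension: 418 days (within the 805-day cap) → +418 days → 23 September 2032.
Examination Delay Credit: +308 days → 28 July 2033.

July 28, 2033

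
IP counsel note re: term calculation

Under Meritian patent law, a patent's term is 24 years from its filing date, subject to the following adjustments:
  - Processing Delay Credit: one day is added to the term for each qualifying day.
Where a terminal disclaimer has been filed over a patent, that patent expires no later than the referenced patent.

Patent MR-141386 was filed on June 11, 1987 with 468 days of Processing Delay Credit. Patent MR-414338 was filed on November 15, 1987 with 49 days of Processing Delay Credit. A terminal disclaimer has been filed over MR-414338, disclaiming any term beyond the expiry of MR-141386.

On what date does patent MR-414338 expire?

2012-01-03

Natural term of MR-414338:
  Base: filing + 24 years → 15 November 2011.
  Processing Delay Credit: +49 days → 3 January 2012.
Expiry of referenced patent MR-141386:
  Base: filing + 24 years → 11 June 2011.
  Processing Delay Credit: +468 days → 21 September 2012.
Terminal disclaimer: MR-414338 expires on the earlier of 3 January 2012 and 21 September 2012.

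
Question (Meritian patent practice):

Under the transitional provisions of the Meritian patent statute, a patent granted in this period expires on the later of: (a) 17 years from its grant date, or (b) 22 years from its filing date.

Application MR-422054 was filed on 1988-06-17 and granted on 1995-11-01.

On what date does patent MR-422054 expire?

November 1, 2012

(a) grant + 17 years → 1 November 2012.
(b) filing + 22 years → 17 June 2010.
Later of the two: 1 November 2012.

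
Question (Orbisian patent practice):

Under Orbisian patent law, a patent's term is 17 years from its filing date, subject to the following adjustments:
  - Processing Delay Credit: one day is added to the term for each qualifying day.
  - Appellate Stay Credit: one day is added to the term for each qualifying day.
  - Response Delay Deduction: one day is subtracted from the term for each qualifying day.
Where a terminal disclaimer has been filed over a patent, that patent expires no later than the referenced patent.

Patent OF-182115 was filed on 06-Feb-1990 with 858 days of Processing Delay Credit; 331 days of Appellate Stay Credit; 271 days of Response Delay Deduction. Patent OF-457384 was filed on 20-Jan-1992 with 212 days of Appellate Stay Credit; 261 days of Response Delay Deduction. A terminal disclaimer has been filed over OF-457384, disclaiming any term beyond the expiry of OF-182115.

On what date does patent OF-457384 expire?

2008-12-02

Natural term of OF-457384:
  Base: filing + 17 years → 20 January 2009.
  Appellate Stay Credit: +212 days → 20 August 2009.
  Response Delay Deduction: −261 days → 2 December 2008.
Expiry of referenced patent OF-182115:
  Base: filing + 17 years → 6 February 2007.
  Processing Delay Credit: +858 days → 13 June 2009.
  Appellate Stay Credit: +331 days → 10 May 2010.
  Response Delay Deduction: −271 days → 12 August 2009.
Terminal disclaimer: OF-457384 expires on the earlier of 2 December 2008 and 12 August 2009.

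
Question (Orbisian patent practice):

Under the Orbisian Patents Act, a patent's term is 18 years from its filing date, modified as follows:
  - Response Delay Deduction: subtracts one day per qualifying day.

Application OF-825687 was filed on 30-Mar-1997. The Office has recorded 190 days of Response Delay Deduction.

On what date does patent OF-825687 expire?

Base term: filing date + 18 years → 30 March 2015.
Response Delay Deduction: −190 days → 21 September 2014.

September 21, 2014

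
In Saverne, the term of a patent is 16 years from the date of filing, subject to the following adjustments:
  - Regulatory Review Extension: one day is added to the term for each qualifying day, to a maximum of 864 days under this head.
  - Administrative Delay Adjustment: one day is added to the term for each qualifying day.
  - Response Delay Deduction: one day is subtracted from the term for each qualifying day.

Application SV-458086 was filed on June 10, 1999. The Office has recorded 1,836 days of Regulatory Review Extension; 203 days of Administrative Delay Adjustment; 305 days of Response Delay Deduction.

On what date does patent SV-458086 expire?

Base term: filing date + 16 years → 10 June 2015.
Regulatory Review Extension: 1836 days claimed exceeds the 864-day cap, so +864 days → 21 October 2017.
Administrative Delay Adjustment: +203 days → 12 May 2018.
Response Delay Deduction: −305 days → 11 July 2017.

July 11, 2017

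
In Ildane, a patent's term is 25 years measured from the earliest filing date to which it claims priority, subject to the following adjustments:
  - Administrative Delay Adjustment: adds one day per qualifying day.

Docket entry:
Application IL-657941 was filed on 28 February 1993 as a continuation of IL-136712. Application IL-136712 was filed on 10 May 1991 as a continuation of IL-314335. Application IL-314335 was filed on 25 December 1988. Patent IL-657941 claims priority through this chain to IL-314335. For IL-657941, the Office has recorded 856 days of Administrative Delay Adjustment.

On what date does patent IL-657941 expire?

April 29, 2016

Earliest priority filing: 25 December 1988.
Base term: 25 December 1988 + 25 years → 25 December 2013.
Administrative Delay Adjustment: +856 days → 29 April 2016.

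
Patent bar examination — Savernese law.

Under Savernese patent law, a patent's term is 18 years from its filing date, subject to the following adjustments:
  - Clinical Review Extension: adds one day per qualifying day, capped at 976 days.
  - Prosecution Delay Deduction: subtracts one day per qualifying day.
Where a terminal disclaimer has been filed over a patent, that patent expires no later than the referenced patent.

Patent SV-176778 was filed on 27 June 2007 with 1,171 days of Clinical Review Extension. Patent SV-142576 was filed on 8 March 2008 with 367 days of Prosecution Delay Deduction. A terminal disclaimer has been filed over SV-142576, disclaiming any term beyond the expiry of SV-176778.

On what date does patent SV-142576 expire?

March 6, 2025

Natural term of SV-142576:
  Base: filing + 18 years → 8 March 2026.
  Prosecution Delay Deduction: −367 days → 6 March 2025.
Expiry of referenced patent SV-176778:
  Base: filing + 18 years → 27 June 2025.
  Clinical Review Extension: 1171 days claimed exceeds the 976-day cap, so +976 days → 28 February 2028.
Terminal disclaimer: SV-142576 expires on the earlier of 6 March 2025 and 28 February 2028.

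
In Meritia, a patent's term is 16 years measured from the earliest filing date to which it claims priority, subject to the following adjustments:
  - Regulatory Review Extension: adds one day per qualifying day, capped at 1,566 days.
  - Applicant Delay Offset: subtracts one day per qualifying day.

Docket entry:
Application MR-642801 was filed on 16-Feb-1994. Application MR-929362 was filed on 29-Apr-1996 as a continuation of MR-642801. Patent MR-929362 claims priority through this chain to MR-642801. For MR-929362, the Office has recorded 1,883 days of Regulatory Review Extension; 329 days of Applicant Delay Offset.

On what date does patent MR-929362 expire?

July 7, 2013

Earliest priority filing: 16 February 1994.
Base term: 16 February 1994 + 16 years → 16 February 2010.
Regulatory Review Extension: 1883 days claimed exceeds the 1566-day cap, so +1566 days → 1 June 2014.
Applicant Delay Offset: −329 days → 7 July 2013.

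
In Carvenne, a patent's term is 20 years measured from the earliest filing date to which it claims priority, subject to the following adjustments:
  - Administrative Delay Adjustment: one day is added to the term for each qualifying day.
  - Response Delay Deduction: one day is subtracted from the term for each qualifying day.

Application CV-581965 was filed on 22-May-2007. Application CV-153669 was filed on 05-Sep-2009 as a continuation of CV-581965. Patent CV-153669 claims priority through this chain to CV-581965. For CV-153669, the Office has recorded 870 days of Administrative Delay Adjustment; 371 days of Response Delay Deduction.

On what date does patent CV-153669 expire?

Earliest priority filing: 22 May 2007.
Base term: 22 May 2007 + 20 years → 22 May 2027.
Administrative Delay Adjustment: +870 days → 8 October 2029.
Response Delay Deduction: −371 days → 2 October 2028.

October 2, 2028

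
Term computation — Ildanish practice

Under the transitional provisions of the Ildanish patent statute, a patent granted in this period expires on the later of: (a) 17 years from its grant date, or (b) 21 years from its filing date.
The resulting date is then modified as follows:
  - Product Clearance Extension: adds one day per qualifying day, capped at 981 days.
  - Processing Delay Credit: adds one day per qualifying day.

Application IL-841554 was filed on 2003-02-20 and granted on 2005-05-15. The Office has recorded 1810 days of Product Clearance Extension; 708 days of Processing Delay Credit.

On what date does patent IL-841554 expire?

2028-10-05

(a) grant + 17 years → 15 May 2022.
(b) filing + 21 years → 20 February 2024.
Later of the two: 20 February 2024.
Product Clearance Extension: 1810 days claimed exceeds the 981-day cap, so +981 days → 28 October 2026.
Processing Delay Credit: +708 days → 5 October 2028.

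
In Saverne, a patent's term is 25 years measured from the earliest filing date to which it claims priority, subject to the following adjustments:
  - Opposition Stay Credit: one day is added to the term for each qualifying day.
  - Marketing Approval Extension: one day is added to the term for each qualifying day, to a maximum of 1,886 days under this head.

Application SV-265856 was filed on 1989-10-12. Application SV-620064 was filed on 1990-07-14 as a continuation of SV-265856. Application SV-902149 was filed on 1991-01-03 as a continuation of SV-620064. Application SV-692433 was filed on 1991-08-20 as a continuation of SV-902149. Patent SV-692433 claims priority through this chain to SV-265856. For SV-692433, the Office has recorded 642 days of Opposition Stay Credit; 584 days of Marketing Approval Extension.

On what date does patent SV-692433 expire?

2018-02-19

Earliest priority filing: 12 October 1989.
Base term: 12 October 1989 + 25 years → 12 October 2014.
Opposition Stay Credit: +642 days → 15 July 2016.
Marketing Approval Extension: 584 days (within the 1886-day cap) → +584 days → 19 February 2018.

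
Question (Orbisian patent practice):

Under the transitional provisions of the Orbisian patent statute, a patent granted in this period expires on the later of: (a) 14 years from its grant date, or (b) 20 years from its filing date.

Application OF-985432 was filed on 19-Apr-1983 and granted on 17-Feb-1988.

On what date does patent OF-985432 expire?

(a) grant + 14 years → 17 February 2002.
(b) filing + 20 years → 19 April 2003.
Later of the two: 19 April 2003.

April 19, 2003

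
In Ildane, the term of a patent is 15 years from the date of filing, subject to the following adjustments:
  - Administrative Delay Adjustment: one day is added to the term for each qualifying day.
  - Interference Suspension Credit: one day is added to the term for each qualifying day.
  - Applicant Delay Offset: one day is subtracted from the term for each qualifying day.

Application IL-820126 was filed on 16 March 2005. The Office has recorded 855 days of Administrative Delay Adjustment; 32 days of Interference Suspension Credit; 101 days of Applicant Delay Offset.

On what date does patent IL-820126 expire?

May 11, 2022

Base term: filing date + 15 years → 16 March 2020.
Administrative Delay Adjustment: +855 days → 19 July 2022.
Interference Suspension Credit: +32 days → 20 August 2022.
Applicant Delay Offset: −101 days → 11 May 2022.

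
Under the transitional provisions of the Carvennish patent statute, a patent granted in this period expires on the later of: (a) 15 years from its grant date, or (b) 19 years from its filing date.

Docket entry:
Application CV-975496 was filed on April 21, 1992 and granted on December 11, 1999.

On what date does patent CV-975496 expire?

(a) grant + 15 years → 11 December 2014.
(b) filing + 19 years → 21 April 2011.
Later of the two: 11 December 2014.

2014-12-11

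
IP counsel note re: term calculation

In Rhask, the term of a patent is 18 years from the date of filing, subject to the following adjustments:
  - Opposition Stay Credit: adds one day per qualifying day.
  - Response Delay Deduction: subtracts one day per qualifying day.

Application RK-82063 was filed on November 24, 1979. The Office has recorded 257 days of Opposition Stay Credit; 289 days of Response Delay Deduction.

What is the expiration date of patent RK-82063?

1997-10-23

Base term: filing date + 18 years → 24 November 1997.
Opposition Stay Credit: +257 days → 8 August 1998.
Response Delay Deduction: −289 days → 23 October 1997.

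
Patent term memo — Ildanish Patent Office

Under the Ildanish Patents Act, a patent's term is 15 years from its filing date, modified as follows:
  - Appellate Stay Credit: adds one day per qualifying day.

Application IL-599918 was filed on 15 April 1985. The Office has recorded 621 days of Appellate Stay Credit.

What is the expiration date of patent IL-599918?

December 27, 2001

Base term: filing date + 15 years → 15 April 2000.
Appellate Stay Credit: +621 days → 27 December 2001.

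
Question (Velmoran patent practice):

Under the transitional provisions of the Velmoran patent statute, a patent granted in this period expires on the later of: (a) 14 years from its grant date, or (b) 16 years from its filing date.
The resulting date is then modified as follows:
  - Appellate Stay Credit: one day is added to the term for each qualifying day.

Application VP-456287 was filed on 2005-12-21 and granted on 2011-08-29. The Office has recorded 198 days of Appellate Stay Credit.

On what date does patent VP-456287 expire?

March 15, 2026

(a) grant + 14 years → 29 August 2025.
(b) filing + 16 years → 21 December 2021.
Later of the two: 29 August 2025.
Appellate Stay Credit: +198 days → 15 March 2026.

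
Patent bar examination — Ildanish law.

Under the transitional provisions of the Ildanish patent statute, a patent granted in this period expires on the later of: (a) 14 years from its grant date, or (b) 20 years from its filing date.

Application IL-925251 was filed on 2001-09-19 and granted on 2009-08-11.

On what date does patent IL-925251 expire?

August 11, 2023

(a) grant + 14 years → 11 August 2023.
(b) filing + 20 years → 19 September 2021.
Later of the two: 11 August 2023.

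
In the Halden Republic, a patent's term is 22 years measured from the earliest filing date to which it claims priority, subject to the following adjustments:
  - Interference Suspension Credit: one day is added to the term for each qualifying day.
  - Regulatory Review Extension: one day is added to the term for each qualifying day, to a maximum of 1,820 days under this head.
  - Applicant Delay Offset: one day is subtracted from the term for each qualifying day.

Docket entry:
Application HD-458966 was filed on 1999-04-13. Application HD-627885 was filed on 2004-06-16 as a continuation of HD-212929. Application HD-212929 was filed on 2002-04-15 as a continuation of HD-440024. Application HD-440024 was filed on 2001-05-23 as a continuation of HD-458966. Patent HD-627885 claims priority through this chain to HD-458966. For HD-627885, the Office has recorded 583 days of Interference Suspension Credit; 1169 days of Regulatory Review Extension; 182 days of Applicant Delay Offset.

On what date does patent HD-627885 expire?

July 31, 2025

Earliest priority filing: 13 April 1999.
Base term: 13 April 1999 + 22 years → 13 April 2021.
Interference Suspension Credit: +583 days → 17 November 2022.
Regulatory Review Extension: 1169 days (within the 1820-day cap) → +1169 days → 29 January 2026.
Applicant Delay Offset: −182 days → 31 July 2025.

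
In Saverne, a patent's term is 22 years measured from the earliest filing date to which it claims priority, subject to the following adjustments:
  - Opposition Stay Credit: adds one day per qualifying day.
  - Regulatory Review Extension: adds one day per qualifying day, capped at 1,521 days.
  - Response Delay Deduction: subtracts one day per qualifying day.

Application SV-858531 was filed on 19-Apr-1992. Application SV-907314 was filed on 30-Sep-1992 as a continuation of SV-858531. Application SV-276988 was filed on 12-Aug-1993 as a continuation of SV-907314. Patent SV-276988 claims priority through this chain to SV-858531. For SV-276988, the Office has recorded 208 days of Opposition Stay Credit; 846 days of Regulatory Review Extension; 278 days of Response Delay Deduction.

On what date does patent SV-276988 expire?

Earliest priority filing: 19 April 1992.
Base term: 19 April 1992 + 22 years → 19 April 2014.
Opposition Stay Credit: +208 days → 13 November 2014.
Regulatory Review Extension: 846 days (within the 1521-day cap) → +846 days → 8 March 2017.
Response Delay Deduction: −278 days → 3 June 2016.

2016-06-03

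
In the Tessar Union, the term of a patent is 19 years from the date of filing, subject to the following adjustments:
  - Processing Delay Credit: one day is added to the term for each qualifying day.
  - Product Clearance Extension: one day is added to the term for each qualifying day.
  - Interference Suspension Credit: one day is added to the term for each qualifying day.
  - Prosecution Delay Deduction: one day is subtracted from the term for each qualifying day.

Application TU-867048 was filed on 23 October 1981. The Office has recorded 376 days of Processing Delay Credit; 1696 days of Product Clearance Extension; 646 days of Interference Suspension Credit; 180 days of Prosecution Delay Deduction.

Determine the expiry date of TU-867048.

Base term: filing date + 19 years → 23 October 2000.
Processing Delay Credit: +376 days → 3 November 2001.
Product Clearance Extension: +1696 days → 26 June 2006.
Interference Suspension Credit: +646 days → 2 April 2008.
Prosecution Delay Deduction: −180 days → 5 October 2007.

2007-10-05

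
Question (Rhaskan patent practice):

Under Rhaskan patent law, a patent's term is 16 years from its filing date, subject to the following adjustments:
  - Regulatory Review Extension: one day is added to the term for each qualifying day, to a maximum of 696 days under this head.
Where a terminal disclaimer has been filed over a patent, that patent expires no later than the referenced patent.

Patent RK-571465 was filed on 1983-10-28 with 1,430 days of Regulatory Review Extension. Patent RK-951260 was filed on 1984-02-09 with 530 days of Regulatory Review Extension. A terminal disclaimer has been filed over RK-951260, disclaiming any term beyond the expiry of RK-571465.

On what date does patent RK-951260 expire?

Natural term of RK-951260:
  Base: filing + 16 years → 9 February 2000.
  Regulatory Review Extension: 530 days (within the 696-day cap) → +530 days → 23 July 2001.
Expiry of referenced patent RK-571465:
  Base: filing + 16 years → 28 October 1999.
  Regulatory Review Extension: 1430 days claimed exceeds the 696-day cap, so +696 days → 23 September 2001.
Terminal disclaimer: RK-951260 expires on the earlier of 23 July 2001 and 23 September 2001.

2001-07-23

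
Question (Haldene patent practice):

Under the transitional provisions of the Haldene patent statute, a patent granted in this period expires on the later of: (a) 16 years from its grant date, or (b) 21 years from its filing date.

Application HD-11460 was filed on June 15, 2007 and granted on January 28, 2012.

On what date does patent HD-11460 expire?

(a) grant + 16 years → 28 January 2028.
(b) filing + 21 years → 15 June 2028.
Later of the two: 15 June 2028.

June 15, 2028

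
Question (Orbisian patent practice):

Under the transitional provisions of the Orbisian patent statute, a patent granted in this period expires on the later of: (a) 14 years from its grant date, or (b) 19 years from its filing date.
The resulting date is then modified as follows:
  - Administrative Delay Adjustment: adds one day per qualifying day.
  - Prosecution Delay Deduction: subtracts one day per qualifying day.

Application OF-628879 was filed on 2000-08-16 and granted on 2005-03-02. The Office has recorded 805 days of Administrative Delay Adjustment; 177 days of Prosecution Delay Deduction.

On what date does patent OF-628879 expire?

(a) grant + 14 years → 2 March 2019.
(b) filing + 19 years → 16 August 2019.
Later of the two: 16 August 2019.
Administrative Delay Adjustment: +805 days → 29 October 2021.
Prosecution Delay Deduction: −177 days → 5 May 2021.

May 5, 2021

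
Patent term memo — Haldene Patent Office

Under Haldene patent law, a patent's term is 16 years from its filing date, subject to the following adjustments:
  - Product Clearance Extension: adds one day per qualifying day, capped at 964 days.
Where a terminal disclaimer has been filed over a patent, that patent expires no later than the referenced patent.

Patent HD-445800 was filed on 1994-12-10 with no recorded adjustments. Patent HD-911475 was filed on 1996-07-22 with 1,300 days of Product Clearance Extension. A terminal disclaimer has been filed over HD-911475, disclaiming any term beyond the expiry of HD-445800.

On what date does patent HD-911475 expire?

Natural term of HD-911475:
  Base: filing + 16 years → 22 July 2012.
  Product Clearance Extension: 1300 days claimed exceeds the 964-day cap, so +964 days → 13 March 2015.
Expiry of referenced patent HD-445800:
  Base: filing + 16 years → 10 December 2010.
Terminal disclaimer: HD-911475 expires on the earlier of 13 March 2015 and 10 December 2010.

2010-12-10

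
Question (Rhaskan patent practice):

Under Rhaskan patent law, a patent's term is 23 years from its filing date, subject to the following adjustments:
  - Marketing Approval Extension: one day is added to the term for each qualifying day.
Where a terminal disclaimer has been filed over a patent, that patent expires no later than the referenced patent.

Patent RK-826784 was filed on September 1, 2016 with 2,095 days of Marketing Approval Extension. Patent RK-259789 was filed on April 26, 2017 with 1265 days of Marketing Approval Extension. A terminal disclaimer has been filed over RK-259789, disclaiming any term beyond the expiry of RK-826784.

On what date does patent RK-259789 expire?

Natural term of RK-259789:
  Base: filing + 23 years → 26 April 2040.
  Marketing Approval Extension: +1265 days → 13 October 2043.
Expiry of referenced patent RK-826784:
  Base: filing + 23 years → 1 September 2039.
  Marketing Approval Extension: +2095 days → 27 May 2045.
Terminal disclaimer: RK-259789 expires on the earlier of 13 October 2043 and 27 May 2045.

2043-10-13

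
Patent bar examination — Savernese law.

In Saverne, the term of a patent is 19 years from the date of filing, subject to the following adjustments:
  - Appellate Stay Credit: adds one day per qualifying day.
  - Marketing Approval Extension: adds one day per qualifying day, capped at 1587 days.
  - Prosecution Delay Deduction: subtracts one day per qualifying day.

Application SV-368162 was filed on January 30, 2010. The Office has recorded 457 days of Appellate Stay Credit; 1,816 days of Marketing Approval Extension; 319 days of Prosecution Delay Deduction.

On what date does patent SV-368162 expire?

Base term: filing date + 19 years → 30 January 2029.
Appellate Stay Credit: +457 days → 2 May 2030.
Marketing Approval Extension: 1816 days claimed exceeds the 1587-day cap, so +1587 days → 5 September 2034.
Prosecution Delay Deduction: −319 days → 21 October 2033.

2033-10-21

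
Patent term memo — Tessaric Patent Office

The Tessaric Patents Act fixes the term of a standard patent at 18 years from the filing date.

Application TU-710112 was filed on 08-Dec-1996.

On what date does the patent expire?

Filing date + 18 years → 8 December 2014.

December 8, 2014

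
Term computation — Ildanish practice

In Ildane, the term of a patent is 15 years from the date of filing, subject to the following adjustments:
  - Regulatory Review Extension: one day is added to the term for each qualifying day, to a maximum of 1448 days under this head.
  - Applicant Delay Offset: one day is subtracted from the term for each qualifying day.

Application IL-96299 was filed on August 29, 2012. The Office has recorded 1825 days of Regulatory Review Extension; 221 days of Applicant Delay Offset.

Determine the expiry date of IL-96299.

January 7, 2031

Base term: filing date + 15 years → 29 August 2027.
Regulatory Review Extension: 1825 days claimed exceeds the 1448-day cap, so +1448 days → 16 August 2031.
Applicant Delay Offset: −221 days → 7 January 2031.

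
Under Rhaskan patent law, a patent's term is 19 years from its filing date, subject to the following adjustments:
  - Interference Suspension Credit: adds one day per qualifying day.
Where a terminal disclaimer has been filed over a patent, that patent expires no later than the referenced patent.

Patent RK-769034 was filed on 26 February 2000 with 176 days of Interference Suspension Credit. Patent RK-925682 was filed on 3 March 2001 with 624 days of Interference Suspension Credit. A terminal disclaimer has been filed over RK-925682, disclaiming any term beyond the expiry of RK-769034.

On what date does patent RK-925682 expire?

2019-08-21

Natural term of RK-925682:
  Base: filing + 19 years → 3 March 2020.
  Interference Suspension Credit: +624 days → 17 November 2021.
Expiry of referenced patent RK-769034:
  Base: filing + 19 years → 26 February 2019.
  Interference Suspension Credit: +176 days → 21 August 2019.
Terminal disclaimer: RK-925682 expires on the earlier of 17 November 2021 and 21 August 2019.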